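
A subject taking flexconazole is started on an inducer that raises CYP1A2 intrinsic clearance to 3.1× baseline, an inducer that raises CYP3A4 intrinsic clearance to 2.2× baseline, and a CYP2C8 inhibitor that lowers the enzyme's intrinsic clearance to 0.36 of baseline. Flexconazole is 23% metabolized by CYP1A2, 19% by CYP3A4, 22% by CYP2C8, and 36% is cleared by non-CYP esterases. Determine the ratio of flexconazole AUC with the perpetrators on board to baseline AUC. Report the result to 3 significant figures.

0.637

The CYP1A2 pathway (23% of clearance) is boosted to 3.1× activity: 0.23 × 3.1 = 0.713.
The CYP3A4 pathway (19% of clearance) is boosted to 2.2× activity: 0.19 × 2.2 = 0.418.
The CYP2C8 pathway (22% of clearance) is reduced to 0.36× activity: 0.22 × 0.36 = 0.0792.
Non-CYP routes (36%) are unchanged.
New clearance relative to baseline: 0.713 + 0.418 + 0.0792 + 0.36 = 1.5702.
Because AUC varies inversely with clearance, the combined effect is 1 / 1.5702 = 0.637.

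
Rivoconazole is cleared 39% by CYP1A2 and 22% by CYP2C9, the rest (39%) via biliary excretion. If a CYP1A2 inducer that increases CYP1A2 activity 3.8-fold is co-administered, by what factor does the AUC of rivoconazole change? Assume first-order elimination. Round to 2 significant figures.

The CYP1A2 pathway (39% of clearance) rises to 3.8× activity: 0.39 × 3.8 = 1.482.
CYP2C9 (22%) and the residual 39% are unaffected.
New clearance relative to baseline: 1.482 + 0.22 + 0.39 = 2.092.
AUC ratio = CL_old/CL_new = 1 / 2.092 = 0.48.

0.48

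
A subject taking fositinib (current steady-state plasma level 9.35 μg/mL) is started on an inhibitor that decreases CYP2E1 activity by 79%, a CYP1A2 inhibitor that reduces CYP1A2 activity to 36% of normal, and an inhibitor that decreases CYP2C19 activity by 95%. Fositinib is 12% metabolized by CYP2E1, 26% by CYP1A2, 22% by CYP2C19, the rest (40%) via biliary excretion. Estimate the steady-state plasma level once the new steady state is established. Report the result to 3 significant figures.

17.6 μg/mL

The CYP2E1 pathway (12% of clearance) is reduced to 0.21× activity: 0.12 × 0.21 = 0.0252.
The CYP1A2 pathway (26% of clearance) is reduced to 0.36× activity: 0.26 × 0.36 = 0.0936.
The CYP2C19 pathway (22% of clearance) drops to 0.05× activity: 0.22 × 0.05 = 0.011.
Non-CYP routes (40%) are unchanged.
Relative clearance = 0.0252 + 0.0936 + 0.011 + 0.4 = 0.5298.
New steady-state plasma level = 9.35 / 0.5298 = 17.6 μg/mL (concentration scales inversely with clearance).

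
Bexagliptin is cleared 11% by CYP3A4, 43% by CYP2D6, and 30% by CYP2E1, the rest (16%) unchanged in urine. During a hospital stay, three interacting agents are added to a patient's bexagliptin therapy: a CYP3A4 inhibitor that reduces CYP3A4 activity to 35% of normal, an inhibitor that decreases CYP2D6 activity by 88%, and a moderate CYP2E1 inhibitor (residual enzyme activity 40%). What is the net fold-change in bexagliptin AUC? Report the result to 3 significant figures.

2.70

The CYP3A4 pathway (11% of clearance) is reduced to 0.35× activity: 0.11 × 0.35 = 0.0385.
The CYP2D6 pathway (43% of clearance) drops to 0.12× activity: 0.43 × 0.12 = 0.0516.
The CYP2E1 pathway (30% of clearance) drops to 0.4× activity: 0.3 × 0.4 = 0.12.
The remaining 16% of clearance is unaffected.
New clearance relative to baseline: 0.0385 + 0.0516 + 0.12 + 0.16 = 0.3701.
Because AUC varies inversely with clearance, the combined effect is 1 / 0.3701 = 2.70.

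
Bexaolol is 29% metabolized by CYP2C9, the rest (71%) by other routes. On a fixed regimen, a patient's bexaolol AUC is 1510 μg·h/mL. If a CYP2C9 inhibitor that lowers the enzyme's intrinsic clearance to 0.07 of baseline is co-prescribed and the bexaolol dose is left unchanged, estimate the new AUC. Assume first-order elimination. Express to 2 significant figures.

CYP2C9: 0.29 × 0.07 = 0.0203
Other: 0.71 (unchanged)
Relative clearance = 0.0203 + 0.71 = 0.7303.
AUC ∝ 1/CL, so new value = 1510 / 0.7303 = 2.1 × 10³ μg·h/mL.

2.1 × 10³ μg·h/mL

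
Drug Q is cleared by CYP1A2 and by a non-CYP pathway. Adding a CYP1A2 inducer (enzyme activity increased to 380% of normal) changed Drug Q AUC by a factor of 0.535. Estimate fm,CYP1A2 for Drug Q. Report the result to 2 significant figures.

CL'/CL = 1 / 0.535 = 1.869
3.8·fm + (1 − fm) = 1.869
fm = (1.869 − 1) / (3.8 − 1) = 0.31

0.31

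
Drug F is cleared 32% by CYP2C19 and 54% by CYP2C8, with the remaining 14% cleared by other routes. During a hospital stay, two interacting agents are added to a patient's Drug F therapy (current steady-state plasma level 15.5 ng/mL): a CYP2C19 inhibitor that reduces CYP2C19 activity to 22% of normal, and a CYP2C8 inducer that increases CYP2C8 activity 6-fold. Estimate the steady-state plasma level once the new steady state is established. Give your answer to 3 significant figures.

4.49 ng/mL

The CYP2C19 pathway (32% of clearance) drops to 0.22× activity: 0.32 × 0.22 = 0.0704.
The CYP2C8 pathway (54% of clearance) is boosted to 6× activity: 0.54 × 6 = 3.24.
Non-CYP routes (14%) are unchanged.
New clearance relative to baseline: 0.0704 + 3.24 + 0.14 = 3.4504.
New steady-state plasma level = 15.5 / 3.4504 = 4.49 ng/mL (concentration scales inversely with clearance).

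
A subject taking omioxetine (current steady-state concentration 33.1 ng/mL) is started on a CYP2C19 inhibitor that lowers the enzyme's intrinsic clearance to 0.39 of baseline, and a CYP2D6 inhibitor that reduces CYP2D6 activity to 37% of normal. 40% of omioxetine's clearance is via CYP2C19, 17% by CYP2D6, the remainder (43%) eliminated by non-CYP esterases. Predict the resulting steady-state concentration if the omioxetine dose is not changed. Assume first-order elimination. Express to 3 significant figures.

51.0 ng/mL

The CYP2C19 pathway (40% of clearance) drops to 0.39× activity: 0.4 × 0.39 = 0.156.
The CYP2D6 pathway (17% of clearance) falls to 0.37× activity: 0.17 × 0.37 = 0.0629.
Non-CYP routes (43%) are unchanged.
New clearance relative to baseline: 0.156 + 0.0629 + 0.43 = 0.6489.
Dividing the baseline by the relative clearance: 33.1 / 0.6489 = 51.0 ng/mL.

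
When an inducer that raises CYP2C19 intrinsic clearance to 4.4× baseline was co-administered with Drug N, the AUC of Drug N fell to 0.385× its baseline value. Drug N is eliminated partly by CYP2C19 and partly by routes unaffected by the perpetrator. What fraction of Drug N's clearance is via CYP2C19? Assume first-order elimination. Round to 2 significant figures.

0.47

Let fm be the CYP2C19 fraction. New clearance relative to baseline = fm × 4.4 + (1 − fm).
AUC ratio = 1 / (new CL fraction), so new CL fraction = 1 / 0.385 = 2.597.
fm × 4.4 + 1 − fm = 2.597  ⇒  fm × (4.4 − 1) = 1.597  ⇒  fm = 0.47.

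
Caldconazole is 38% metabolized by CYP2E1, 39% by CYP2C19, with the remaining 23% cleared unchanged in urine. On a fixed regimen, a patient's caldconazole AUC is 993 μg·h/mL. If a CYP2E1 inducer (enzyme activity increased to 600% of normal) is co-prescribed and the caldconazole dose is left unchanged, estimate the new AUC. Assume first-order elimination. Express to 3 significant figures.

The CYP2E1 pathway (38% of clearance) rises to 6× activity: 0.38 × 6 = 2.28.
CYP2C19 (39%) and the residual 23% are unaffected.
Relative clearance = 2.28 + 0.39 + 0.23 = 2.9.
With dosing unchanged, AUC scales as 1/CL: 993 / 2.9 = 342 μg·h/mL.

342 μg·h/mL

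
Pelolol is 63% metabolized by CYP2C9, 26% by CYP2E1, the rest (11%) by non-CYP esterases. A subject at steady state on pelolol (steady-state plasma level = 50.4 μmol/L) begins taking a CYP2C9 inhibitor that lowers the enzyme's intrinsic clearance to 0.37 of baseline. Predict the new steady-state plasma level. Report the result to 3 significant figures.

83.6 μmol/L

CYP2C9: 0.63 × 0.37 = 0.2331
CYP2E1: 0.26 (unchanged)
Other: 0.11 (unchanged)
Relative clearance = 0.2331 + 0.26 + 0.11 = 0.6031.
With dosing unchanged, steady-state plasma level scales as 1/CL: 50.4 / 0.6031 = 83.6 μmol/L.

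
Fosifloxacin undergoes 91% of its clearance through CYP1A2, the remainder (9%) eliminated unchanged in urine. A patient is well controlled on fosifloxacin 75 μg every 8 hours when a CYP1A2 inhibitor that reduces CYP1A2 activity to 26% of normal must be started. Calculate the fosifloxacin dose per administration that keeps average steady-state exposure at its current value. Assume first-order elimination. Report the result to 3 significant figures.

24.5 μg

The CYP1A2 pathway (91% of clearance) is reduced to 0.26× activity: 0.91 × 0.26 = 0.2366.
Non-CYP routes (9%) are unchanged.
CL_new/CL_old = 0.2366 + 0.09 = 0.3266.
To maintain the same steady-state level, dose must scale with clearance: new dose = 75 × 0.3266 = 24.5 μg.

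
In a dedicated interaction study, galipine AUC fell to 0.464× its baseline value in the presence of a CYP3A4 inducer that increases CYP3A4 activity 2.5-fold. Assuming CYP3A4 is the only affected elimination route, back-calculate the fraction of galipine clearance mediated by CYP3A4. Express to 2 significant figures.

0.77

Let x = fm,CYP3A4. Because AUC ∝ 1/CL, relative clearance rose to 1/0.464 = 2.155.
Only the CYP3A4 route changed, so 2.155 = x·2.5 + (1 − x), giving x = 0.77.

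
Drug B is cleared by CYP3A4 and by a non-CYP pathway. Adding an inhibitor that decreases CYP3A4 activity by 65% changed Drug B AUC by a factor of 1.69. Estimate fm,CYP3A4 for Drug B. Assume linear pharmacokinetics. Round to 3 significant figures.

Let fm be the CYP3A4 fraction. New clearance relative to baseline = fm × 0.35 + (1 − fm).
AUC ratio = 1 / (new CL fraction), so new CL fraction = 1 / 1.69 = 0.5917.
fm × 0.35 + 1 − fm = 0.5917  ⇒  fm × (0.35 − 1) = −0.4083  ⇒  fm = 0.628.

0.628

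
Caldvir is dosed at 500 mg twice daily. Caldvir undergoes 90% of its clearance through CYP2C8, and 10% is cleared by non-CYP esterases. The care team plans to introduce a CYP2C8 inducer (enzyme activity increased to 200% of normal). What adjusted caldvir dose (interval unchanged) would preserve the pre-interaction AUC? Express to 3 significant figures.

The CYP2C8 pathway (90% of clearance) increases to 2× activity: 0.9 × 2 = 1.8.
The remaining 10% of clearance is unaffected.
Relative clearance = 1.8 + 0.1 = 1.9.
Exposure is unchanged when dose changes in proportion to clearance. New dose = 500 mg × 1.9 = 950 mg.

950 mg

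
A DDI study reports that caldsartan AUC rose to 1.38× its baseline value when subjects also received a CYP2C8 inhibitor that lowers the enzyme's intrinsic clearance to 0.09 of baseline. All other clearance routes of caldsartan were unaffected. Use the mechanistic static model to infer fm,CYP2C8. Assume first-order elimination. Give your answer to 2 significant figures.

0.30

Call the CYP2C8 fraction fm. After the interaction, CL_new/CL_old = fm × 0.09 + (1 − fm).
AUC ratio = 1 / (new CL fraction), so new CL fraction = 1 / 1.38 = 0.7246.
fm × 0.09 + 1 − fm = 0.7246  ⇒  fm × (0.09 − 1) = −0.2754  ⇒  fm = 0.30.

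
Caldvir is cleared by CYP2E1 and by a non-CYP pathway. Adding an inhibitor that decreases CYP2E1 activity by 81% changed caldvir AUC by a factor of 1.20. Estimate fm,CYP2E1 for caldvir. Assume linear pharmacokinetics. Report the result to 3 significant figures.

Let x = fm,CYP2E1. Because AUC ∝ 1/CL, relative clearance fell to 1/1.20 = 0.8333.
Only the CYP2E1 route changed, so 0.8333 = x·0.19 + (1 − x), giving x = 0.206.

0.206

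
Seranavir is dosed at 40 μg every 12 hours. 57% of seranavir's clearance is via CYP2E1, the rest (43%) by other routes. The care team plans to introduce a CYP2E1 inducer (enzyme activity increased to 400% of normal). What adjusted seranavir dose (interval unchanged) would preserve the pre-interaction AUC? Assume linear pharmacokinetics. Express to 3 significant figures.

The CYP2E1 pathway (57% of clearance) rises to 4× activity: 0.57 × 4 = 2.28.
The remaining 43% of clearance is unaffected.
Relative clearance = 2.28 + 0.43 = 2.71.
Css,avg = (dose rate)/CL, so holding Css fixed requires dose ∝ CL: 40 × 2.71 = 108 μg.

108 μg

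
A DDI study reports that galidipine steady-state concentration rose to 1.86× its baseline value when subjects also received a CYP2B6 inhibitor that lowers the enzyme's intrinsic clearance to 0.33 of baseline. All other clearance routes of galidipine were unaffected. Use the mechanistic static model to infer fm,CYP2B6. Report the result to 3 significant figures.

0.690

CL'/CL = 1 / 1.86 = 0.5376
0.33·fm + (1 − fm) = 0.5376
fm = (0.5376 − 1) / (0.33 − 1) = 0.690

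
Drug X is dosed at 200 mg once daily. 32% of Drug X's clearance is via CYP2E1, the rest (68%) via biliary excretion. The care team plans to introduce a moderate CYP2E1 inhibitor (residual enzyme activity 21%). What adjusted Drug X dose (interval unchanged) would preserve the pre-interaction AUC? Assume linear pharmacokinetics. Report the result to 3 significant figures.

The CYP2E1 pathway (32% of clearance) is reduced to 0.21× activity: 0.32 × 0.21 = 0.0672.
Non-CYP routes (68%) are unchanged.
Relative clearance = 0.0672 + 0.68 = 0.7472.
Css,avg = (dose rate)/CL, so holding Css fixed requires dose ∝ CL: 200 × 0.7472 = 149 mg.

149 mg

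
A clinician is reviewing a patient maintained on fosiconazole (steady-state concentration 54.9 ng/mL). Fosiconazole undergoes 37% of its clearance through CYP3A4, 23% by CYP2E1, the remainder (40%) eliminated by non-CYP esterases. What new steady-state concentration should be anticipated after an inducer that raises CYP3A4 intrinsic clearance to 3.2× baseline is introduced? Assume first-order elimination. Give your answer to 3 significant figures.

The CYP3A4 pathway (37% of clearance) increases to 3.2× activity: 0.37 × 3.2 = 1.184.
CYP2E1 (23%) and the residual 40% are unaffected.
New clearance relative to baseline: 1.184 + 0.23 + 0.4 = 1.814.
New steady-state concentration = baseline ÷ relative clearance = 54.9 / 1.814 = 30.3 ng/mL.

30.3 ng/mL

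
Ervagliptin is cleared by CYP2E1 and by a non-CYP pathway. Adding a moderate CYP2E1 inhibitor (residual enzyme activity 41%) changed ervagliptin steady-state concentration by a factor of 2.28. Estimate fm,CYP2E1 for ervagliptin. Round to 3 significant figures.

0.952

CL'/CL = 1 / 2.28 = 0.4386
0.41·fm + (1 − fm) = 0.4386
fm = (0.4386 − 1) / (0.41 − 1) = 0.952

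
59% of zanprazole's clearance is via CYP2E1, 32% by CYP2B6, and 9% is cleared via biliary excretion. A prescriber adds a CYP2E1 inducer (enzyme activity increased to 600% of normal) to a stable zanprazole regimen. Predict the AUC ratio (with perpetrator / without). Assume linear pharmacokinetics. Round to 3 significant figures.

The CYP2E1 pathway (59% of clearance) increases to 6× activity: 0.59 × 6 = 3.54.
CYP2B6 (32%) and the residual 9% are unaffected.
CL_new/CL_old = 3.54 + 0.32 + 0.09 = 3.95.
AUC is inversely proportional to clearance, so the fold-change is 1 / 3.95 = 0.253.

0.253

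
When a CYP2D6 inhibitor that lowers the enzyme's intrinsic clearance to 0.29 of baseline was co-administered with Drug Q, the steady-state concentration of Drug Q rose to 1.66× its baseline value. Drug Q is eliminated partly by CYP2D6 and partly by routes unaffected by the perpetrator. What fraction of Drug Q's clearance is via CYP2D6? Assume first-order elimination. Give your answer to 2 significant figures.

0.56

Let fm be the CYP2D6 fraction. New clearance relative to baseline = fm × 0.29 + (1 − fm).
Steady-state concentration ratio = 1 / (new CL fraction), so new CL fraction = 1 / 1.66 = 0.6024.
fm × 0.29 + 1 − fm = 0.6024  ⇒  fm × (0.29 − 1) = −0.3976  ⇒  fm = 0.56.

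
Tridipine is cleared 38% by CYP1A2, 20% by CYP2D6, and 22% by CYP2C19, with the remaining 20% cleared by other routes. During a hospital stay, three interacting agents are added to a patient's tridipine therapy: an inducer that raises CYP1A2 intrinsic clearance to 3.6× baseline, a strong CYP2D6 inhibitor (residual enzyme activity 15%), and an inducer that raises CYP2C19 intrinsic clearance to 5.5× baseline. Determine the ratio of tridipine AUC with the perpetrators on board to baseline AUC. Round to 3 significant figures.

0.356

The CYP1A2 pathway (38% of clearance) rises to 3.6× activity: 0.38 × 3.6 = 1.368.
The CYP2D6 pathway (20% of clearance) is reduced to 0.15× activity: 0.2 × 0.15 = 0.03.
The CYP2C19 pathway (22% of clearance) is boosted to 5.5× activity: 0.22 × 5.5 = 1.21.
Non-CYP routes (20%) are unchanged.
CL_new/CL_old = 1.368 + 0.03 + 1.21 + 0.2 = 2.808.
AUC ∝ 1/CL: fold-change = 1 / 2.808 = 0.356.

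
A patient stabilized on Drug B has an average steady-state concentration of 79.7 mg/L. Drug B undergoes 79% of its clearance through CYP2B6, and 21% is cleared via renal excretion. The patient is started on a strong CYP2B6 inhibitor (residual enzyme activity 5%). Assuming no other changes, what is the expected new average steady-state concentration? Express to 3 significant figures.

CYP2B6: 0.79 × 0.05 = 0.0395
Other: 0.21 (unchanged)
Relative clearance = 0.0395 + 0.21 = 0.2495.
With dosing unchanged, average steady-state concentration scales as 1/CL: 79.7 / 0.2495 = 319 mg/L.

319 mg/L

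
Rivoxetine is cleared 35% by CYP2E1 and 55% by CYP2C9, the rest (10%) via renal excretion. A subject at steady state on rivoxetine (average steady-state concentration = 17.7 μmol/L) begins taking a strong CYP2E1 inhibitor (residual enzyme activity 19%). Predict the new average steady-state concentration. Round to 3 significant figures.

24.7 μmol/L

The CYP2E1 pathway (35% of clearance) drops to 0.19× activity: 0.35 × 0.19 = 0.0665.
CYP2C9 (55%) and the residual 10% are unaffected.
Relative clearance = 0.0665 + 0.55 + 0.1 = 0.7165.
New average steady-state concentration = baseline ÷ relative clearance = 17.7 / 0.7165 = 24.7 μmol/L.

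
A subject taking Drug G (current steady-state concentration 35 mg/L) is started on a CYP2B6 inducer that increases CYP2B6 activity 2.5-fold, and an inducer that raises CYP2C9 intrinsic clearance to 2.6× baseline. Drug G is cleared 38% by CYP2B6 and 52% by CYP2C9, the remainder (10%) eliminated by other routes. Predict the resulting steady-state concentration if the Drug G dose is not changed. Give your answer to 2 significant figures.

15 mg/L

CYP2B6: 0.38 × 2.5 = 0.95
CYP2C9: 0.52 × 2.6 = 1.352
Other: 0.1 (unchanged)
CL_new/CL_old = 0.95 + 1.352 + 0.1 = 2.402.
Dividing the baseline by the relative clearance: 35 / 2.402 = 15 mg/L.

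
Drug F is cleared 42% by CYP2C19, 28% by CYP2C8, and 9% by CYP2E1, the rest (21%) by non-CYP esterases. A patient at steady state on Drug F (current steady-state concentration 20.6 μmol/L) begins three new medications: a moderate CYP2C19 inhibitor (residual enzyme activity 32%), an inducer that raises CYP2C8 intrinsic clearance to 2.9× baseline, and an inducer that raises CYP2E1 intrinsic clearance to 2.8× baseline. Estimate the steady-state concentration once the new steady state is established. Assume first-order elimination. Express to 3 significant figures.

14.6 μmol/L

The CYP2C19 pathway (42% of clearance) drops to 0.32× activity: 0.42 × 0.32 = 0.1344.
The CYP2C8 pathway (28% of clearance) rises to 2.9× activity: 0.28 × 2.9 = 0.812.
The CYP2E1 pathway (9% of clearance) rises to 2.8× activity: 0.09 × 2.8 = 0.252.
Non-CYP routes (21%) are unchanged.
CL_new/CL_old = 0.1344 + 0.812 + 0.252 + 0.21 = 1.4084.
New steady-state concentration = 20.6 / 1.4084 = 14.6 μmol/L (concentration scales inversely with clearance).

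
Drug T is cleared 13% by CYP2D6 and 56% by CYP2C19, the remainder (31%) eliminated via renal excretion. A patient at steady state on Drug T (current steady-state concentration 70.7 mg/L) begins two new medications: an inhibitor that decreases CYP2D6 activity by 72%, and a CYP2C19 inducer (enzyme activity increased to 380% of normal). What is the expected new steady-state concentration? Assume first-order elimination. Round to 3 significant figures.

The CYP2D6 pathway (13% of clearance) drops to 0.28× activity: 0.13 × 0.28 = 0.0364.
The CYP2C19 pathway (56% of clearance) is boosted to 3.8× activity: 0.56 × 3.8 = 2.128.
The remaining 31% of clearance is unaffected.
Relative clearance = 0.0364 + 2.128 + 0.31 = 2.4744.
New steady-state concentration = 70.7 / 2.4744 = 28.6 mg/L (concentration scales inversely with clearance).

28.6 mg/L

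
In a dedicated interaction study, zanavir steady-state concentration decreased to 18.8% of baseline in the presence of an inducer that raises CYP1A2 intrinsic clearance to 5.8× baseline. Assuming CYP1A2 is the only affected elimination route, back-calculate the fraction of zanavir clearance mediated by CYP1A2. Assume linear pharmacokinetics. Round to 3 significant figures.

Let x = fm,CYP1A2. Because steady-state concentration ∝ 1/CL, relative clearance rose to 1/0.188 = 5.319.
Only the CYP1A2 route changed, so 5.319 = x·5.8 + (1 − x), giving x = 0.900.

0.900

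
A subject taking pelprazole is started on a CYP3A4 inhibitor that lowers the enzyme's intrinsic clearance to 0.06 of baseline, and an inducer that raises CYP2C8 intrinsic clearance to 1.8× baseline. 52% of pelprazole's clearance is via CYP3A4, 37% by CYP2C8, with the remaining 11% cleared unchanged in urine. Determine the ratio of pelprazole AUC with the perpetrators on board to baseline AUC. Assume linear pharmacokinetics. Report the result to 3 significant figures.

1.24

The CYP3A4 pathway (52% of clearance) is reduced to 0.06× activity: 0.52 × 0.06 = 0.0312.
The CYP2C8 pathway (37% of clearance) is boosted to 1.8× activity: 0.37 × 1.8 = 0.666.
Non-CYP routes (11%) are unchanged.
CL_new/CL_old = 0.0312 + 0.666 + 0.11 = 0.8072.
Net AUC ratio = 1 / 0.8072 = 1.24.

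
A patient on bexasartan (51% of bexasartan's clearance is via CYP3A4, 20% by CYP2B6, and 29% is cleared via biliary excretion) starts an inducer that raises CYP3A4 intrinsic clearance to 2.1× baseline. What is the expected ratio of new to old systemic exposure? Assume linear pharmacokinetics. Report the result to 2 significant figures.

0.64

The CYP3A4 pathway (51% of clearance) increases to 2.1× activity: 0.51 × 2.1 = 1.071.
CYP2B6 (20%) and the residual 29% are unaffected.
New clearance relative to baseline: 1.071 + 0.2 + 0.29 = 1.561.
Since systemic exposure ∝ 1/CL, the ratio is 1 / 1.561 = 0.64.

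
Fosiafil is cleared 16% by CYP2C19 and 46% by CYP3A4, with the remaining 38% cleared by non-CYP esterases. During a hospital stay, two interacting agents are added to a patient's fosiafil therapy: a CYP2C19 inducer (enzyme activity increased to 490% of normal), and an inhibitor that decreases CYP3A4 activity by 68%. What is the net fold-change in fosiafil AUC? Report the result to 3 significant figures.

0.763

CYP2C19: 0.16 × 4.9 = 0.784
CYP3A4: 0.46 × 0.32 = 0.1472
Other: 0.38 (unchanged)
Relative clearance = 0.784 + 0.1472 + 0.38 = 1.3112.
Because AUC varies inversely with clearance, the combined effect is 1 / 1.3112 = 0.763.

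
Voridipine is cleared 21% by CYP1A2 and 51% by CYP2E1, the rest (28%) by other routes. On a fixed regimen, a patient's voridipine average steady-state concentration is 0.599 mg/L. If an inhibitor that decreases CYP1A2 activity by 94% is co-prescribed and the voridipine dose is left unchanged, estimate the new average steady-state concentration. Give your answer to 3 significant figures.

The CYP1A2 pathway (21% of clearance) drops to 0.06× activity: 0.21 × 0.06 = 0.0126.
CYP2E1 (51%) and the residual 28% are unaffected.
Relative clearance = 0.0126 + 0.51 + 0.28 = 0.8026.
With dosing unchanged, average steady-state concentration scales as 1/CL: 0.599 / 0.8026 = 0.746 mg/L.

0.746 mg/L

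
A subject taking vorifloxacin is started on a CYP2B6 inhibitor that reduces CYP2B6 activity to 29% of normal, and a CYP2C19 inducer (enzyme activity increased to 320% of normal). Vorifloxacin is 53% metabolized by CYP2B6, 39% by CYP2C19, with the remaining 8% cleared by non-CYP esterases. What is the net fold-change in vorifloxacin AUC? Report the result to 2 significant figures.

0.67

CYP2B6: 0.53 × 0.29 = 0.1537
CYP2C19: 0.39 × 3.2 = 1.248
Other: 0.08 (unchanged)
Relative clearance = 0.1537 + 1.248 + 0.08 = 1.4817.
Because AUC varies inversely with clearance, the combined effect is 1 / 1.4817 = 0.67.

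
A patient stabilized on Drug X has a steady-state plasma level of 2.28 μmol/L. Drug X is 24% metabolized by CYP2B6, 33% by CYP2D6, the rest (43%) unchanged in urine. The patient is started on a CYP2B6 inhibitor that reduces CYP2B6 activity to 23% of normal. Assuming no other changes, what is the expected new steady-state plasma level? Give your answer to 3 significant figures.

CYP2B6: 0.24 × 0.23 = 0.0552
CYP2D6: 0.33 (unchanged)
Other: 0.43 (unchanged)
New clearance relative to baseline: 0.0552 + 0.33 + 0.43 = 0.8152.
New steady-state plasma level = baseline ÷ relative clearance = 2.28 / 0.8152 = 2.80 μmol/L.

2.80 μmol/L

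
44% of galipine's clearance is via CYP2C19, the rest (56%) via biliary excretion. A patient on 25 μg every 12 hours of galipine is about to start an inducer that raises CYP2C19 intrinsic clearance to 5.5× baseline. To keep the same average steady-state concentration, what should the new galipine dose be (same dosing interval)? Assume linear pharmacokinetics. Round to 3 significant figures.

74.5 μg

The CYP2C19 pathway (44% of clearance) is boosted to 5.5× activity: 0.44 × 5.5 = 2.42.
Non-CYP routes (56%) are unchanged.
New clearance relative to baseline: 2.42 + 0.56 = 2.98.
To maintain the same steady-state level, dose must scale with clearance: new dose = 25 × 2.98 = 74.5 μg.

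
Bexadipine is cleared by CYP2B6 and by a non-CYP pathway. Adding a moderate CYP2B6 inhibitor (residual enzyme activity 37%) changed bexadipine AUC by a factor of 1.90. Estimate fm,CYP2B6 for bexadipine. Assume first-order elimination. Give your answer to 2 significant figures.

Write x for the fraction cleared via CYP2B6. The observed AUC change means clearance fell to 1/1.90 = 0.5263 of baseline.
Setting x·0.37 + (1 − x) = 0.5263 and solving: x = (0.5263 − 1)/(0.37 − 1) = 0.75.

0.75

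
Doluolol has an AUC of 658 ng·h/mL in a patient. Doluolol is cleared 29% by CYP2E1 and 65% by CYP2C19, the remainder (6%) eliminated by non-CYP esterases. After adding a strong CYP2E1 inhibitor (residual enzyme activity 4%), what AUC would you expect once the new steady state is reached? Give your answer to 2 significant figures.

9.1 × 10² ng·h/mL

The CYP2E1 pathway (29% of clearance) falls to 0.04× activity: 0.29 × 0.04 = 0.0116.
CYP2C19 (65%) and the residual 6% are unaffected.
New clearance relative to baseline: 0.0116 + 0.65 + 0.06 = 0.7216.
AUC ∝ 1/CL, so new value = 658 / 0.7216 = 9.1 × 10² ng·h/mL.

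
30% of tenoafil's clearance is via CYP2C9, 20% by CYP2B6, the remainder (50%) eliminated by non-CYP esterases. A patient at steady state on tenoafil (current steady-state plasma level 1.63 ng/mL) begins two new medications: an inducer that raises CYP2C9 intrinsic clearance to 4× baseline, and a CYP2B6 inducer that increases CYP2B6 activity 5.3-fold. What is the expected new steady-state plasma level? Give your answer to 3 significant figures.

0.591 ng/mL

The CYP2C9 pathway (30% of clearance) is boosted to 4× activity: 0.3 × 4 = 1.2.
The CYP2B6 pathway (20% of clearance) is boosted to 5.3× activity: 0.2 × 5.3 = 1.06.
Non-CYP routes (50%) are unchanged.
CL_new/CL_old = 1.2 + 1.06 + 0.5 = 2.76.
Steady-state plasma level ∝ 1/CL: new value = 1.63 / 2.76 = 0.591 ng/mL.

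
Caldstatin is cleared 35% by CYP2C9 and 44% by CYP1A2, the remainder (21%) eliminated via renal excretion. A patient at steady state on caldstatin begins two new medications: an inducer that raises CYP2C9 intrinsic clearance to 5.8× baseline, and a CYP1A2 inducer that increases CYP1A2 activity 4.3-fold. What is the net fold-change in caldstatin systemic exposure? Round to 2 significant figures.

0.24

The CYP2C9 pathway (35% of clearance) increases to 5.8× activity: 0.35 × 5.8 = 2.03.
The CYP1A2 pathway (44% of clearance) is boosted to 4.3× activity: 0.44 × 4.3 = 1.892.
The remaining 21% of clearance is unaffected.
New clearance relative to baseline: 2.03 + 1.892 + 0.21 = 4.132.
Systemic exposure ∝ 1/CL: fold-change = 1 / 4.132 = 0.24.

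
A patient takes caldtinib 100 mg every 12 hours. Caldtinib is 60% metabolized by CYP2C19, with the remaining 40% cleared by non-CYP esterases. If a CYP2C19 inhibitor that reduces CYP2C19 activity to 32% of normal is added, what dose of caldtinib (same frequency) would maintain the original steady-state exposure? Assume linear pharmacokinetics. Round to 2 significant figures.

59 mg

CYP2C19: 0.6 × 0.32 = 0.192
Other: 0.4 (unchanged)
Relative clearance = 0.192 + 0.4 = 0.592.
Css,avg = (dose rate)/CL, so holding Css fixed requires dose ∝ CL: 100 × 0.592 = 59 mg.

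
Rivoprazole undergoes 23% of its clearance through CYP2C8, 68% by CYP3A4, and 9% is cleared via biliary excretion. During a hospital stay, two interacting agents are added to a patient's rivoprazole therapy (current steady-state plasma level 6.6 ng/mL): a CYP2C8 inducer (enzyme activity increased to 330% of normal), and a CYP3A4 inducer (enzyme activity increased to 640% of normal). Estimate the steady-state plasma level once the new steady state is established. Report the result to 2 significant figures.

1.3 ng/mL

The CYP2C8 pathway (23% of clearance) increases to 3.3× activity: 0.23 × 3.3 = 0.759.
The CYP3A4 pathway (68% of clearance) increases to 6.4× activity: 0.68 × 6.4 = 4.352.
Non-CYP routes (9%) are unchanged.
CL_new/CL_old = 0.759 + 4.352 + 0.09 = 5.201.
New steady-state plasma level = 6.6 / 5.201 = 1.3 ng/mL (concentration scales inversely with clearance).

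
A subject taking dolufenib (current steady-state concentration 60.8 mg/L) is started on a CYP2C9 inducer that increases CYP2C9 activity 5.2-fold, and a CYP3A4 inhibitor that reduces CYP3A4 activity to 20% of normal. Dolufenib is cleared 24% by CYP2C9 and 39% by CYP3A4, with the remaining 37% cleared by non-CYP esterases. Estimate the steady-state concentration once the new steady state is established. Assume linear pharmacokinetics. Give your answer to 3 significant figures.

35.8 mg/L

CYP2C9: 0.24 × 5.2 = 1.248
CYP3A4: 0.39 × 0.2 = 0.078
Other: 0.37 (unchanged)
New clearance relative to baseline: 1.248 + 0.078 + 0.37 = 1.696.
New steady-state concentration = 60.8 / 1.696 = 35.8 mg/L (concentration scales inversely with clearance).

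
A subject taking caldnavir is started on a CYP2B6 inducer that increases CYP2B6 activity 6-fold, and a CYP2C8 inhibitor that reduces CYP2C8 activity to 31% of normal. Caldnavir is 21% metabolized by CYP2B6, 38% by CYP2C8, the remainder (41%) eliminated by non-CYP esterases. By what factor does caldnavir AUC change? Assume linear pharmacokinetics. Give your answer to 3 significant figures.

CYP2B6: 0.21 × 6 = 1.26
CYP2C8: 0.38 × 0.31 = 0.1178
Other: 0.41 (unchanged)
CL_new/CL_old = 1.26 + 0.1178 + 0.41 = 1.7878.
Because AUC varies inversely with clearance, the combined effect is 1 / 1.7878 = 0.559.

0.559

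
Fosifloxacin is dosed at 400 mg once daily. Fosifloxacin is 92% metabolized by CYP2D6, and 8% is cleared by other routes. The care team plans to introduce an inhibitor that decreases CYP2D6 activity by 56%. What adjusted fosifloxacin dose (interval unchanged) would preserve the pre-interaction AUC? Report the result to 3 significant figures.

The CYP2D6 pathway (92% of clearance) drops to 0.44× activity: 0.92 × 0.44 = 0.4048.
The remaining 8% of clearance is unaffected.
CL_new/CL_old = 0.4048 + 0.08 = 0.4848.
To maintain the same steady-state level, dose must scale with clearance: new dose = 400 × 0.4848 = 194 mg.

194 mg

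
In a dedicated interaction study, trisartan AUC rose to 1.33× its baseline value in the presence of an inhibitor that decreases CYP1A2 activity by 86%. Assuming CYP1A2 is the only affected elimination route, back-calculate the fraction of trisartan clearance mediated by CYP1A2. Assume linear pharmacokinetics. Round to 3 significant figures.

CL'/CL = 1 / 1.33 = 0.7519
0.14·fm + (1 − fm) = 0.7519
fm = (0.7519 − 1) / (0.14 − 1) = 0.289

0.289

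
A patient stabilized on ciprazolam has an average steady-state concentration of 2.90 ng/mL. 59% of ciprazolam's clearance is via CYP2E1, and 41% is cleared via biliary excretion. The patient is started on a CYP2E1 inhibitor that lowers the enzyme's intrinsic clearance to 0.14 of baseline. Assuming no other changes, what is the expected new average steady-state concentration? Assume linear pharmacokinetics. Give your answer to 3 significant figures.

CYP2E1: 0.59 × 0.14 = 0.0826
Other: 0.41 (unchanged)
CL_new/CL_old = 0.0826 + 0.41 = 0.4926.
New average steady-state concentration = baseline ÷ relative clearance = 2.90 / 0.4926 = 5.89 ng/mL.

5.89 ng/mL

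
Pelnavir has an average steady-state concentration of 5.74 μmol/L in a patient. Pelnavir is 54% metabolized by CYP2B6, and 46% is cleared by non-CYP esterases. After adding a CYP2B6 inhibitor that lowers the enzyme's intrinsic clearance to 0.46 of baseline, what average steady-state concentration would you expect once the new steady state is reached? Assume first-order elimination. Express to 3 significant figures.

The CYP2B6 pathway (54% of clearance) drops to 0.46× activity: 0.54 × 0.46 = 0.2484.
Non-CYP routes (46%) are unchanged.
New clearance relative to baseline: 0.2484 + 0.46 = 0.7084.
With dosing unchanged, average steady-state concentration scales as 1/CL: 5.74 / 0.7084 = 8.10 μmol/L.

8.10 μmol/L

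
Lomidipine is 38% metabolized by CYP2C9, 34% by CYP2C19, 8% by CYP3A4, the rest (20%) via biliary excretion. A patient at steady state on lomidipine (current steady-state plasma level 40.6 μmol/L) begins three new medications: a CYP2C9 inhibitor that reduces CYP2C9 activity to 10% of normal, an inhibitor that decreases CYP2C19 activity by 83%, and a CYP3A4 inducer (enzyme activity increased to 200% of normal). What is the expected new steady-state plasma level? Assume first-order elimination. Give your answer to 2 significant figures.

89 μmol/L

The CYP2C9 pathway (38% of clearance) drops to 0.1× activity: 0.38 × 0.1 = 0.038.
The CYP2C19 pathway (34% of clearance) is reduced to 0.17× activity: 0.34 × 0.17 = 0.0578.
The CYP3A4 pathway (8% of clearance) is boosted to 2× activity: 0.08 × 2 = 0.16.
The remaining 20% of clearance is unaffected.
CL_new/CL_old = 0.038 + 0.0578 + 0.16 + 0.2 = 0.4558.
Dividing the baseline by the relative clearance: 40.6 / 0.4558 = 89 μmol/L.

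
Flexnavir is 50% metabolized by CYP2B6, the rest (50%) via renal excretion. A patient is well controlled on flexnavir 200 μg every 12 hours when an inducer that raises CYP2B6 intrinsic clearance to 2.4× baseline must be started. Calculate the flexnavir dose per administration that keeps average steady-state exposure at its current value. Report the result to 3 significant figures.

340 μg

The CYP2B6 pathway (50% of clearance) increases to 2.4× activity: 0.5 × 2.4 = 1.2.
The remaining 50% of clearance is unaffected.
Relative clearance = 1.2 + 0.5 = 1.7.
Exposure is unchanged when dose changes in proportion to clearance. New dose = 200 μg × 1.7 = 340 μg.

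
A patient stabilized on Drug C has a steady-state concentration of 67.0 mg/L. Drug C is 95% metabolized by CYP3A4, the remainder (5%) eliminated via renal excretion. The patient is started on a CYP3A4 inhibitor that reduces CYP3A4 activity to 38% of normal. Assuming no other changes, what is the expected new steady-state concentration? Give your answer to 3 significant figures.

163 mg/L

The CYP3A4 pathway (95% of clearance) is reduced to 0.38× activity: 0.95 × 0.38 = 0.361.
Non-CYP routes (5%) are unchanged.
CL_new/CL_old = 0.361 + 0.05 = 0.411.
With dosing unchanged, steady-state concentration scales as 1/CL: 67.0 / 0.411 = 163 mg/L.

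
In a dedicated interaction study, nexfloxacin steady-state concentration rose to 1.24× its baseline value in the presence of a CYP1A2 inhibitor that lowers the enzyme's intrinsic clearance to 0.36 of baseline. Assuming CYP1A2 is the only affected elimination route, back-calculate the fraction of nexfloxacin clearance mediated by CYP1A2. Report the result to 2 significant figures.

0.30

CL'/CL = 1 / 1.24 = 0.8065
0.36·fm + (1 − fm) = 0.8065
fm = (0.8065 − 1) / (0.36 − 1) = 0.30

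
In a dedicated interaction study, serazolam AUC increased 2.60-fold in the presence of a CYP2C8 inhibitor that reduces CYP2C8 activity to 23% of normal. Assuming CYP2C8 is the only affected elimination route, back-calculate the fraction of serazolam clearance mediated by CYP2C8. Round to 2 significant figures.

0.80

CL'/CL = 1 / 2.60 = 0.3846
0.23·fm + (1 − fm) = 0.3846
fm = (0.3846 − 1) / (0.23 − 1) = 0.80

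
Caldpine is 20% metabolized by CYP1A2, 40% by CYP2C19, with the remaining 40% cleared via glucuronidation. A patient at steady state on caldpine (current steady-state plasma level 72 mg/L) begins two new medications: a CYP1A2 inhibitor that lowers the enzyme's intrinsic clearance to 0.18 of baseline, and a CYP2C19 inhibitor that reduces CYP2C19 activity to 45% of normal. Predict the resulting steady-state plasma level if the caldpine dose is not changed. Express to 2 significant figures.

The CYP1A2 pathway (20% of clearance) falls to 0.18× activity: 0.2 × 0.18 = 0.036.
The CYP2C19 pathway (40% of clearance) is reduced to 0.45× activity: 0.4 × 0.45 = 0.18.
Non-CYP routes (40%) are unchanged.
CL_new/CL_old = 0.036 + 0.18 + 0.4 = 0.616.
New steady-state plasma level = 72 / 0.616 = 1.2 × 10² mg/L (concentration scales inversely with clearance).

1.2 × 10² mg/L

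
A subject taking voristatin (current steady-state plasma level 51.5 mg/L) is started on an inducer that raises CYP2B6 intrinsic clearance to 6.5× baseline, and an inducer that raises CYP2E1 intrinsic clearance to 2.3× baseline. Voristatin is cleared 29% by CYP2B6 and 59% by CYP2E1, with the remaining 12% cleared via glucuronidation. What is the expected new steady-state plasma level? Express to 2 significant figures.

CYP2B6: 0.29 × 6.5 = 1.885
CYP2E1: 0.59 × 2.3 = 1.357
Other: 0.12 (unchanged)
CL_new/CL_old = 1.885 + 1.357 + 0.12 = 3.362.
New steady-state plasma level = 51.5 / 3.362 = 15 mg/L (concentration scales inversely with clearance).

15 mg/L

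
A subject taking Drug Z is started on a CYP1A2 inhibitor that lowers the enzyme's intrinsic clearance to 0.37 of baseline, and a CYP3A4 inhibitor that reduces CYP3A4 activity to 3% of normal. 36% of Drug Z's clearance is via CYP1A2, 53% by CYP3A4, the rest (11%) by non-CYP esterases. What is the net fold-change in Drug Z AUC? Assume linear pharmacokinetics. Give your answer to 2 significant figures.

CYP1A2: 0.36 × 0.37 = 0.1332
CYP3A4: 0.53 × 0.03 = 0.0159
Other: 0.11 (unchanged)
CL_new/CL_old = 0.1332 + 0.0159 + 0.11 = 0.2591.
Because AUC varies inversely with clearance, the combined effect is 1 / 0.2591 = 3.9.

3.9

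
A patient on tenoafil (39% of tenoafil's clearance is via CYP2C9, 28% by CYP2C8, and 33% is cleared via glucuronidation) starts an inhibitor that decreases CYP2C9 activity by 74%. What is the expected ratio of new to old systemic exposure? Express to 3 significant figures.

The CYP2C9 pathway (39% of clearance) drops to 0.26× activity: 0.39 × 0.26 = 0.1014.
CYP2C8 (28%) and the residual 33% are unaffected.
CL_new/CL_old = 0.1014 + 0.28 + 0.33 = 0.7114.
Since systemic exposure ∝ 1/CL, the ratio is 1 / 0.7114 = 1.41.

1.41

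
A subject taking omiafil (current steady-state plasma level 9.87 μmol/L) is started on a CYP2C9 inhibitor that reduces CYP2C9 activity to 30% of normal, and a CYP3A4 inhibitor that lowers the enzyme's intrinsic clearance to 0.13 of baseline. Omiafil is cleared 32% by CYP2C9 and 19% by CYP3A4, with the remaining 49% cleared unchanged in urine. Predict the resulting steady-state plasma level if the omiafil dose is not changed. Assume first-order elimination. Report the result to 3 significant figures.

16.2 μmol/L

The CYP2C9 pathway (32% of clearance) is reduced to 0.3× activity: 0.32 × 0.3 = 0.096.
The CYP3A4 pathway (19% of clearance) falls to 0.13× activity: 0.19 × 0.13 = 0.0247.
The remaining 49% of clearance is unaffected.
CL_new/CL_old = 0.096 + 0.0247 + 0.49 = 0.6107.
New steady-state plasma level = 9.87 / 0.6107 = 16.2 μmol/L (concentration scales inversely with clearance).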